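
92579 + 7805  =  100384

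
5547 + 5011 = 10558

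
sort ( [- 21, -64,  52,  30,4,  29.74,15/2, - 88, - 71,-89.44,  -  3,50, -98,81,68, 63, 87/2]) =[ - 98,-89.44, -88,  -  71, - 64, - 21 ,-3,4,15/2,29.74, 30, 87/2, 50,52,  63,68,81]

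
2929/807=2929/807  =  3.63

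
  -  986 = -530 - 456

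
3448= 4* 862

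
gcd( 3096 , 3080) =8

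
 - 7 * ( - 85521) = 598647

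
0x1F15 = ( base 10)7957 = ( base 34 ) 6u1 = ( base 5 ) 223312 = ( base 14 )2c85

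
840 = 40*21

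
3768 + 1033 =4801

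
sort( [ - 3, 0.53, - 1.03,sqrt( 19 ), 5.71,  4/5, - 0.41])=[  -  3, - 1.03, -0.41,0.53, 4/5, sqrt( 19),5.71 ] 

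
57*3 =171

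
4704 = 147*32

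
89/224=89/224 = 0.40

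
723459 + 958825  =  1682284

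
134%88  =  46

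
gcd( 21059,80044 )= 1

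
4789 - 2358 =2431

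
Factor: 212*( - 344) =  - 72928 = - 2^5*43^1*53^1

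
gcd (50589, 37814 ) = 511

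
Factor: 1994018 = 2^1*13^1*271^1*283^1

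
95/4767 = 95/4767 = 0.02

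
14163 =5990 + 8173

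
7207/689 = 10 + 317/689  =  10.46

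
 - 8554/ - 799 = 10 + 12/17=10.71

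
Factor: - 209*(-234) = 2^1 * 3^2 * 11^1*13^1*19^1=48906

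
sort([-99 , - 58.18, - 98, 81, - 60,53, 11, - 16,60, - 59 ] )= [ - 99, - 98, - 60, - 59, - 58.18, - 16,  11,53,  60, 81]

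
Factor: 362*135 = 2^1*3^3*5^1*181^1 =48870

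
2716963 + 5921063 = 8638026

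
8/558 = 4/279 = 0.01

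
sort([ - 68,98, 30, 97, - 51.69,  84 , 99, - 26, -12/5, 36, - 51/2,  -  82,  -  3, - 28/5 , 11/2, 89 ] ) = [ - 82, - 68,-51.69, - 26, - 51/2, - 28/5,-3, - 12/5,11/2,30 , 36,  84,89, 97,  98,99]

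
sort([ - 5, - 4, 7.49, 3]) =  [ - 5,-4,3, 7.49]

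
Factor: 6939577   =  383^1 * 18119^1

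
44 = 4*11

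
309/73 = 309/73 = 4.23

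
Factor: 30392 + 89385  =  119777 = 7^1*71^1*241^1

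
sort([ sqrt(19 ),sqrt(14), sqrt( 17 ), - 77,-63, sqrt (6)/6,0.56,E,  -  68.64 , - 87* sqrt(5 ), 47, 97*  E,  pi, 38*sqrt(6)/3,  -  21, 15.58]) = [-87*sqrt(5), - 77, - 68.64, - 63, - 21,sqrt(6)/6 , 0.56, E,pi , sqrt( 14), sqrt(17), sqrt(19),15.58, 38*sqrt( 6 ) /3,47, 97 * E ]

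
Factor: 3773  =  7^3 * 11^1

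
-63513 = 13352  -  76865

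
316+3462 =3778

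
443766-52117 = 391649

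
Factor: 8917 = 37^1*241^1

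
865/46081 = 865/46081=0.02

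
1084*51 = 55284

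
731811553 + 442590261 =1174401814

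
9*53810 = 484290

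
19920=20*996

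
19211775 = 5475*3509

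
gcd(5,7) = 1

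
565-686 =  - 121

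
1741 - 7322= - 5581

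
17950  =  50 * 359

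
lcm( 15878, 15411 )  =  523974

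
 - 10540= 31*(-340 )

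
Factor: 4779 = 3^4*59^1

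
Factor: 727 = 727^1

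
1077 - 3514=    - 2437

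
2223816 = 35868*62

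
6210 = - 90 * ( - 69 )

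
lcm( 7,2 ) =14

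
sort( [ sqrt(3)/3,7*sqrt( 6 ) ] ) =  [sqrt (3 )/3,7*sqrt( 6 )]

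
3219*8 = 25752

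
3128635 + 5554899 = 8683534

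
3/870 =1/290 = 0.00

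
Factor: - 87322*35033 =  - 3059151626=   - 2^1*53^1 * 661^1*43661^1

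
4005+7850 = 11855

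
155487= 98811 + 56676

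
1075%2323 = 1075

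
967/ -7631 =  - 967/7631 = - 0.13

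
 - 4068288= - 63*64576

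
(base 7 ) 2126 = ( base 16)2F3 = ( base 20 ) 1HF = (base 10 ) 755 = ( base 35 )lk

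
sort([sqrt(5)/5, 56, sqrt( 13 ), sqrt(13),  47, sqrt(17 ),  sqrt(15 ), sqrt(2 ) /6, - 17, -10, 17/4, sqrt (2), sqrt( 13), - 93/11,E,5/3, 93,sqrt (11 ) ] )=[-17,-10, - 93/11, sqrt(2 ) /6, sqrt (5 )/5,  sqrt(2),5/3,E, sqrt(11),sqrt(13 ),sqrt(13 ), sqrt(13),sqrt( 15), sqrt(17), 17/4, 47, 56, 93 ] 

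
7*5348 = 37436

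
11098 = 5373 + 5725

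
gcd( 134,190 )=2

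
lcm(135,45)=135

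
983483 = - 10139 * ( - 97)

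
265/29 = 265/29=   9.14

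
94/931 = 94/931 = 0.10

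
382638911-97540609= 285098302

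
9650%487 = 397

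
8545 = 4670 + 3875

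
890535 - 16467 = 874068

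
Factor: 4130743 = 577^1*7159^1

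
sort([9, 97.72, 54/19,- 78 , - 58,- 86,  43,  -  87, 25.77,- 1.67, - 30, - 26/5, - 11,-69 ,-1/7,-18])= [-87, - 86, - 78,  -  69, - 58, - 30 ,- 18, - 11,-26/5,-1.67 ,  -  1/7  ,  54/19,9,25.77, 43, 97.72]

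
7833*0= 0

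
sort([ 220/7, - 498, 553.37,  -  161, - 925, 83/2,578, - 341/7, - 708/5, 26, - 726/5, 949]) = [ - 925,  -  498, - 161, - 726/5, - 708/5, - 341/7, 26,220/7 , 83/2, 553.37,578,949] 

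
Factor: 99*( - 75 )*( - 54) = 400950 = 2^1*3^6*5^2*11^1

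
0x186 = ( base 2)110000110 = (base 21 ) IC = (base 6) 1450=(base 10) 390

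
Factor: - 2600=  -  2^3*5^2 * 13^1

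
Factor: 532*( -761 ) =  - 2^2*7^1 * 19^1*761^1 = - 404852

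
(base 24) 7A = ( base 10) 178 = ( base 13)109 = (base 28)6A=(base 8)262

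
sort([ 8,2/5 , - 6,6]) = [ -6,2/5, 6,8 ] 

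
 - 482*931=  - 448742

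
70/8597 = 70/8597 = 0.01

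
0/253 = 0 = 0.00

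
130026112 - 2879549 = 127146563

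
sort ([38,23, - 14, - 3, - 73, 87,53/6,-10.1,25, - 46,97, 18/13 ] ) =[-73, - 46, - 14, - 10.1, -3,18/13, 53/6,23,25,38,87 , 97]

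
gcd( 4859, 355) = 1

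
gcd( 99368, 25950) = 2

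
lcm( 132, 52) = 1716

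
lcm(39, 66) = 858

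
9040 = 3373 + 5667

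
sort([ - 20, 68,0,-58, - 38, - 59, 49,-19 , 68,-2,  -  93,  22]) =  [-93,-59, - 58,  -  38, - 20,- 19, -2, 0, 22,49,  68 , 68] 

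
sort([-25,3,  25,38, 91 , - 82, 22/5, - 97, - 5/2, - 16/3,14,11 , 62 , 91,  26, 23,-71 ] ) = [ - 97, -82, - 71, - 25, - 16/3,  -  5/2 , 3, 22/5,11, 14, 23, 25, 26 , 38, 62, 91,91]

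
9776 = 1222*8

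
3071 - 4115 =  -1044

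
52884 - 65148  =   - 12264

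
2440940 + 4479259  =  6920199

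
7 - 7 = 0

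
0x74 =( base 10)116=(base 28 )44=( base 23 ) 51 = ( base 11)a6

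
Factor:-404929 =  - 7^1 * 57847^1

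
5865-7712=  - 1847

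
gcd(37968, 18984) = 18984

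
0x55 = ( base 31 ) 2N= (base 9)104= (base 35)2F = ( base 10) 85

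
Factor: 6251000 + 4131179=31^1*179^1*1871^1 = 10382179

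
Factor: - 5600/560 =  - 2^1*5^1 =- 10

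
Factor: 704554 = 2^1*37^1*9521^1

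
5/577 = 5/577 = 0.01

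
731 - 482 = 249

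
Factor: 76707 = 3^4*947^1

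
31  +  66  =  97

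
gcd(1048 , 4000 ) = 8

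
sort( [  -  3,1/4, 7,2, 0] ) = [-3,0,1/4, 2,7] 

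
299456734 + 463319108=762775842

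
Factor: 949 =13^1*73^1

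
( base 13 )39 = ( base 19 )2A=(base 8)60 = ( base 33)1F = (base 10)48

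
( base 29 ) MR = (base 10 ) 665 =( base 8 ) 1231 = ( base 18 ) 20h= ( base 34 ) JJ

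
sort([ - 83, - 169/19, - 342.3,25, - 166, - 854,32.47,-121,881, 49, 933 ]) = [ - 854, - 342.3, - 166, - 121, - 83, - 169/19, 25,32.47, 49,881,933 ] 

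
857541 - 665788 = 191753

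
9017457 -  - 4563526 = 13580983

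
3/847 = 3/847= 0.00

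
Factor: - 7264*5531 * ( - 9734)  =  391084709056 = 2^6*31^1 * 157^1*227^1*5531^1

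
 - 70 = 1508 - 1578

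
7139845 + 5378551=12518396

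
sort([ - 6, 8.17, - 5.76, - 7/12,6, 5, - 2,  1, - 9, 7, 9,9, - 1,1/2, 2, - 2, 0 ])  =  [  -  9, - 6, - 5.76, - 2, -2, - 1, - 7/12 , 0,1/2, 1, 2, 5,6, 7 , 8.17,9, 9] 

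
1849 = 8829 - 6980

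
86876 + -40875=46001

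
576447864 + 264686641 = 841134505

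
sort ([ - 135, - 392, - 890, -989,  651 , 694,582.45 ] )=[ -989 , - 890, - 392, - 135,582.45 , 651, 694 ]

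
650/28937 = 650/28937 =0.02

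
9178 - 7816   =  1362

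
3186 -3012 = 174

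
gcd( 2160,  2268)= 108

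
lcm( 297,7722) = 7722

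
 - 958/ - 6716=479/3358 = 0.14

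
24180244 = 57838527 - 33658283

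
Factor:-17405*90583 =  - 1576597115 = -5^1*59^2*90583^1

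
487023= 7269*67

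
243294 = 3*81098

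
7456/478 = 15 + 143/239 = 15.60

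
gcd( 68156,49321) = 1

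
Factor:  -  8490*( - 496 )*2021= 8510511840= 2^5*3^1 *5^1*31^1*43^1*47^1*283^1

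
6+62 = 68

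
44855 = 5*8971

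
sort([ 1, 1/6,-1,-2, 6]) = [-2,-1, 1/6, 1, 6 ] 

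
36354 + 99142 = 135496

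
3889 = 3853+36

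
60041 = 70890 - 10849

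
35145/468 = 75 + 5/52 = 75.10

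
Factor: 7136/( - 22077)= - 32/99=- 2^5*3^( - 2)*11^(-1)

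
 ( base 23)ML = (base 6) 2235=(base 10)527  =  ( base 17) 1E0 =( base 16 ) 20f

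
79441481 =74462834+4978647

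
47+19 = 66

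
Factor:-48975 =  -  3^1*5^2*653^1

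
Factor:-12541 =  - 12541^1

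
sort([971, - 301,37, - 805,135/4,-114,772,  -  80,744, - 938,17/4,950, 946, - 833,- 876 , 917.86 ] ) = [- 938,-876,-833, - 805, - 301, - 114, - 80, 17/4,135/4,37,744, 772, 917.86, 946,950,971] 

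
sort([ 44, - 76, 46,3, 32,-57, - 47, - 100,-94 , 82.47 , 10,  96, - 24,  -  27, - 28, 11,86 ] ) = [ - 100, - 94, - 76, - 57, - 47, - 28, - 27, - 24,3,  10,11,32, 44, 46, 82.47,  86, 96 ]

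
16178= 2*8089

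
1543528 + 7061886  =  8605414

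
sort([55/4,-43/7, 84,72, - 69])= [ - 69,-43/7, 55/4,  72,  84]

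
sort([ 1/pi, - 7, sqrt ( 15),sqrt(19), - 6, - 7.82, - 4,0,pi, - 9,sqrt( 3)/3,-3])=[ - 9,-7.82, - 7, - 6, - 4 , - 3, 0, 1/pi,sqrt( 3)/3,pi,sqrt(15),sqrt (19)]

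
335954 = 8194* 41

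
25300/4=6325 =6325.00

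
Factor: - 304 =  -  2^4*19^1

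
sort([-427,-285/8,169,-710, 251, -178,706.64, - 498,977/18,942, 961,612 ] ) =[ - 710,  -  498, - 427, - 178,-285/8,977/18,  169,251,612,  706.64, 942 , 961]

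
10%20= 10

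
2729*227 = 619483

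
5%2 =1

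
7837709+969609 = 8807318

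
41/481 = 41/481 =0.09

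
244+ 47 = 291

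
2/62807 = 2/62807 = 0.00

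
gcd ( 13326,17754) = 6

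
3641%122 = 103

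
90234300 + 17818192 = 108052492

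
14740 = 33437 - 18697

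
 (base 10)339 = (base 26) D1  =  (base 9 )416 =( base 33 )a9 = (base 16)153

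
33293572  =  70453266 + -37159694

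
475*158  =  75050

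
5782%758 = 476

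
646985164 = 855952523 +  - 208967359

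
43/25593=43/25593 = 0.00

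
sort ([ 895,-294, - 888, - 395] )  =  [ - 888, - 395, - 294, 895]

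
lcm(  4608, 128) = 4608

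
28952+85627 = 114579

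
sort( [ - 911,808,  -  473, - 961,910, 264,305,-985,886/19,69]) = [ - 985, - 961, - 911,  -  473,886/19, 69, 264,305, 808,  910] 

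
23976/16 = 1498+1/2=1498.50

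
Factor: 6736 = 2^4*421^1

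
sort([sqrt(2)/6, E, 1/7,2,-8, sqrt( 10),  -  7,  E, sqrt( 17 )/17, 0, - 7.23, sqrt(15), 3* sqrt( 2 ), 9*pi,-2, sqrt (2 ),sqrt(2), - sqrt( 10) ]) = [-8,-7.23,- 7, - sqrt(10 ),-2,0, 1/7, sqrt( 2 )/6, sqrt(17 ) /17, sqrt (2), sqrt(2), 2, E,  E, sqrt ( 10), sqrt(15), 3*sqrt(2), 9 *pi ] 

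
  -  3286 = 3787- 7073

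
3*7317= 21951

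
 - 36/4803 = - 1 + 1589/1601=   -0.01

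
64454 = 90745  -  26291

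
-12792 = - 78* 164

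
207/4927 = 207/4927 = 0.04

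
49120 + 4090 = 53210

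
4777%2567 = 2210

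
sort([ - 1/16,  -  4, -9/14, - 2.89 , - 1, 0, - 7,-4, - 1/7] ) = [ - 7, - 4, - 4,  -  2.89, - 1, - 9/14,  -  1/7, - 1/16, 0 ]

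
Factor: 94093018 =2^1*107^1*439687^1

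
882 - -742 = 1624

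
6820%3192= 436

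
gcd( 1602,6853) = 89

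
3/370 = 3/370 = 0.01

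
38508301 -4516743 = 33991558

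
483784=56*8639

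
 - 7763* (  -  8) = 62104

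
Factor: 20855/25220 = 43/52 = 2^(  -  2)*13^( -1)*43^1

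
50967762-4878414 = 46089348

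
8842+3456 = 12298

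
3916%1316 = 1284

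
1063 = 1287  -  224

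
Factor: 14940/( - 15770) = - 2^1*3^2*19^( - 1) = - 18/19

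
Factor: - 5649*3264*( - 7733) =142583652288 = 2^6*3^2 *7^1*11^1*17^1 * 19^1*37^1*269^1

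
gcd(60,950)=10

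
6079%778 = 633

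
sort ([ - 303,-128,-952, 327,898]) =[ - 952 , - 303 ,-128, 327,898 ] 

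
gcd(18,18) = 18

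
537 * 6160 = 3307920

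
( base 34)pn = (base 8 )1551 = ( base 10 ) 873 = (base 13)522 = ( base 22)1HF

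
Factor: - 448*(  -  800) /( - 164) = -89600/41= - 2^9*5^2*7^1*41^ ( - 1) 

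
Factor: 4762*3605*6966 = 119585391660 = 2^2  *  3^4*5^1*7^1*43^1 * 103^1*2381^1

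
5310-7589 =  - 2279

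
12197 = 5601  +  6596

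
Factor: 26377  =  13^1*2029^1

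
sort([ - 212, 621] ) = [ - 212 , 621]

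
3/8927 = 3/8927 = 0.00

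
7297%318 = 301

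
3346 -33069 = - 29723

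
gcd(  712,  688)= 8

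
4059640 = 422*9620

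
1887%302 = 75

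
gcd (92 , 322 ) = 46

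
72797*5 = 363985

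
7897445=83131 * 95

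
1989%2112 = 1989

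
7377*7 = 51639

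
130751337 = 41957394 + 88793943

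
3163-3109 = 54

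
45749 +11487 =57236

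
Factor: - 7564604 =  - 2^2*367^1*5153^1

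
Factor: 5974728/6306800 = 2^( -1 )*3^1*5^( - 2)*173^1 * 1439^1*15767^( - 1) = 746841/788350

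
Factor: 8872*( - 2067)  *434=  - 2^4* 3^1 * 7^1*13^1* 31^1*53^1*1109^1 = - 7958876016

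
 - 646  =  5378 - 6024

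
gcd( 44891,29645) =847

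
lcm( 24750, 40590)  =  1014750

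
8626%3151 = 2324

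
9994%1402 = 180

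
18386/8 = 2298 + 1/4 = 2298.25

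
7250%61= 52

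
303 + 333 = 636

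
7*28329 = 198303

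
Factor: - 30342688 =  - 2^5*17^3*193^1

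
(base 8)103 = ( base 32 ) 23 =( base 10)67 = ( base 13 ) 52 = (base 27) 2D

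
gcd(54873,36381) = 201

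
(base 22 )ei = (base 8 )506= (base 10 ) 326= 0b101000110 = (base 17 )123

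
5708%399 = 122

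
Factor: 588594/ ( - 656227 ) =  - 2^1*3^1*11^( - 1) * 13^( - 2 )*263^1*353^( - 1 )*373^1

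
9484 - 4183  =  5301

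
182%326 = 182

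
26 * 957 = 24882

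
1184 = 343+841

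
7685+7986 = 15671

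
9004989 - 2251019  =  6753970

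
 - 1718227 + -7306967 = - 9025194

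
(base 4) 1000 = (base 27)2A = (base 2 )1000000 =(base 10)64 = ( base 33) 1V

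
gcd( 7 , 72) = 1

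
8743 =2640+6103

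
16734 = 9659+7075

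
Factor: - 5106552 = -2^3*3^1* 11^1 * 23^1*29^2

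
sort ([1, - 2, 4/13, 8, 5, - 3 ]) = [  -  3,- 2, 4/13, 1,5,8 ] 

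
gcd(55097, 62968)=7871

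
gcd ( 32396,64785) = 7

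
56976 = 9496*6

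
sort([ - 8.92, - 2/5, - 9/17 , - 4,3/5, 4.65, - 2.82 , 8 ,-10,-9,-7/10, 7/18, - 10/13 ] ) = [ - 10,-9, - 8.92,  -  4,-2.82, - 10/13,-7/10,-9/17, - 2/5, 7/18, 3/5,4.65,8]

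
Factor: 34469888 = 2^11*16831^1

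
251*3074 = 771574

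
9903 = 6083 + 3820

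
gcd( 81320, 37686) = 2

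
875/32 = 27 + 11/32 = 27.34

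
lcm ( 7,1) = 7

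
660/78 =8+ 6/13=8.46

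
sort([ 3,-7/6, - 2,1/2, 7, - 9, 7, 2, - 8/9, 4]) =[- 9,  -  2,  -  7/6, - 8/9, 1/2, 2,  3,4,  7,7] 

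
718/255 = 2 + 208/255 = 2.82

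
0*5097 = 0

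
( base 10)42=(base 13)33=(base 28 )1e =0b101010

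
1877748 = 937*2004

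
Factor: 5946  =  2^1* 3^1  *  991^1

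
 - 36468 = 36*( - 1013)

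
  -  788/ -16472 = 197/4118 = 0.05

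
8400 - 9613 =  - 1213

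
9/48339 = 1/5371 = 0.00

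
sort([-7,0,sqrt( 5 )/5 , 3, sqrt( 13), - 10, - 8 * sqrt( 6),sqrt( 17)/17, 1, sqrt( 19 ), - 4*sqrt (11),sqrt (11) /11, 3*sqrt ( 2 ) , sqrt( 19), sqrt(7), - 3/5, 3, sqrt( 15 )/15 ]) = [ - 8 * sqrt(6), - 4*sqrt( 11), - 10, - 7, - 3/5,0,sqrt( 17) /17, sqrt( 15 ) /15,sqrt( 11 ) /11,sqrt(5)/5,1,sqrt(7 ),  3,3,sqrt(13 ),3*sqrt( 2 ),sqrt( 19 ),  sqrt(19)]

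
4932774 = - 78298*(-63)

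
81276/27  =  3010 + 2/9 = 3010.22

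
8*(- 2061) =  - 16488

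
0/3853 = 0= 0.00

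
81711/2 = 81711/2 =40855.50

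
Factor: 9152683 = 103^1* 88861^1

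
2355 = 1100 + 1255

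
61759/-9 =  - 61759/9 = - 6862.11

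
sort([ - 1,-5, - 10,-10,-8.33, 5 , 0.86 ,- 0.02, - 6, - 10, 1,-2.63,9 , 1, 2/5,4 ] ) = [ - 10,- 10,- 10, - 8.33, - 6,  -  5, - 2.63, - 1, - 0.02,2/5, 0.86,1, 1, 4,5,9 ]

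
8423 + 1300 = 9723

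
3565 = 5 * 713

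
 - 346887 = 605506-952393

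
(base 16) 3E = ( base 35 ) 1r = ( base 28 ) 26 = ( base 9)68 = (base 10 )62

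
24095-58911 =-34816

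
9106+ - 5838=3268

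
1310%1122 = 188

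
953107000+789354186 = 1742461186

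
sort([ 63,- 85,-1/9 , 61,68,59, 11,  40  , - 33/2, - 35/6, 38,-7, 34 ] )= [ - 85, - 33/2, - 7,-35/6, - 1/9, 11,34, 38, 40, 59,61, 63, 68] 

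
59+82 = 141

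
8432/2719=8432/2719  =  3.10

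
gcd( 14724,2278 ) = 2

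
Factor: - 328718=- 2^1*13^1*47^1*269^1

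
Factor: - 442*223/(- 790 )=49283/395  =  5^( - 1)*13^1*17^1*79^(  -  1 )*223^1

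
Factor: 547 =547^1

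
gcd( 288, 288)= 288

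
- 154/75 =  - 154/75=- 2.05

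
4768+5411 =10179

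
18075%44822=18075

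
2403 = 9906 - 7503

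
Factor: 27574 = 2^1 * 17^1*811^1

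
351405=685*513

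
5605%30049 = 5605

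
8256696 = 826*9996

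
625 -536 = 89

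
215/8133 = 215/8133 = 0.03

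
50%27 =23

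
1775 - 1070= 705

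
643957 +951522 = 1595479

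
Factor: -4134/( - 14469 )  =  2/7 =2^1 * 7^( - 1)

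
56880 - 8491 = 48389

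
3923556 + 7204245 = 11127801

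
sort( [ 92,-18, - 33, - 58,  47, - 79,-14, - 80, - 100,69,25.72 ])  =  [ - 100 , - 80, - 79,-58, - 33, - 18, - 14,25.72,47, 69, 92]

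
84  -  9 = 75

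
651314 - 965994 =-314680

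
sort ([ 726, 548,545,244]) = [ 244  ,  545, 548 , 726] 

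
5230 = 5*1046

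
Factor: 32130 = 2^1*3^3*5^1 * 7^1* 17^1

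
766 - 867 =-101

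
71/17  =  71/17= 4.18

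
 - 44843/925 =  - 44843/925 = - 48.48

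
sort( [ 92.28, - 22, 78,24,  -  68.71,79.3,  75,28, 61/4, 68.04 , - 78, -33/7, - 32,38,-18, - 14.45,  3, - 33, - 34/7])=[-78, - 68.71, - 33, - 32, - 22, - 18, -14.45, - 34/7, - 33/7,3,61/4, 24, 28,38,68.04,75,78,79.3,92.28]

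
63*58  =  3654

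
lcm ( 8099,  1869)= 24297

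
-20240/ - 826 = 10120/413 = 24.50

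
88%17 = 3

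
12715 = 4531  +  8184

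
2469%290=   149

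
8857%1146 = 835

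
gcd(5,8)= 1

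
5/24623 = 5/24623 = 0.00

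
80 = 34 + 46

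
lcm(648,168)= 4536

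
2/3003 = 2/3003 =0.00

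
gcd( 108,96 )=12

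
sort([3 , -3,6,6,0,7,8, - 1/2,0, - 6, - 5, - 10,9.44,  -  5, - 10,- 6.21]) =[ - 10,  -  10, - 6.21, - 6, - 5, - 5, - 3, - 1/2,0 , 0 , 3  ,  6,  6,7,8, 9.44] 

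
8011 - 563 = 7448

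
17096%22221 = 17096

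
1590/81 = 19+17/27 =19.63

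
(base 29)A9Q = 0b10000111111001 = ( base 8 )20771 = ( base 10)8697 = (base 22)hl7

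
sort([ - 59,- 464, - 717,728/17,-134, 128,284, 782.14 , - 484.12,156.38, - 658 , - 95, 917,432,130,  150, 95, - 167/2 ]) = [  -  717, - 658,-484.12, - 464, - 134 , - 95,-167/2, - 59, 728/17,95 , 128, 130,150, 156.38,284,432, 782.14,917]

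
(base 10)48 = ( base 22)24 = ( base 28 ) 1K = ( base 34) 1e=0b110000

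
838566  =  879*954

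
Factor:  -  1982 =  - 2^1*991^1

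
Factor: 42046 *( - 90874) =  - 2^2*7^1*6491^1*21023^1 = -3820888204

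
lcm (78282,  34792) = 313128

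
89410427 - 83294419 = 6116008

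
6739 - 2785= 3954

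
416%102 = 8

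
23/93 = 23/93 = 0.25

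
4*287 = 1148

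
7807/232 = 7807/232 =33.65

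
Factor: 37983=3^1*11^1*1151^1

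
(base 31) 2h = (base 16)4f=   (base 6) 211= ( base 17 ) 4b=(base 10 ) 79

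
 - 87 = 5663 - 5750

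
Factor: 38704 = 2^4*41^1*59^1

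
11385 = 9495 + 1890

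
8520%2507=999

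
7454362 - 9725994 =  - 2271632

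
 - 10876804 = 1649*( - 6596) 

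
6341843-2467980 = 3873863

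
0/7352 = 0= 0.00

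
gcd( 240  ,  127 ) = 1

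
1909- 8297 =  - 6388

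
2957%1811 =1146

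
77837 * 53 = 4125361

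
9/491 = 9/491 = 0.02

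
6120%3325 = 2795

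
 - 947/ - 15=947/15 = 63.13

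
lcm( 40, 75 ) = 600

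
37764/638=18882/319 = 59.19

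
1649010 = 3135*526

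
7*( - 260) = -1820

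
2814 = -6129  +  8943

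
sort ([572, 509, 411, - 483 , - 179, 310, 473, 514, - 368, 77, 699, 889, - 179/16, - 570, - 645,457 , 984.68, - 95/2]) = [ - 645, - 570, - 483,- 368,-179, - 95/2, - 179/16,77, 310, 411,457,473, 509, 514, 572,699,  889, 984.68]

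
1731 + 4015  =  5746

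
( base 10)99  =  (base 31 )36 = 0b1100011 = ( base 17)5e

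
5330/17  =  313 + 9/17 =313.53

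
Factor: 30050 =2^1* 5^2*601^1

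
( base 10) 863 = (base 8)1537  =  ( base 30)SN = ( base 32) QV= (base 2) 1101011111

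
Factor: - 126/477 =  - 2^1 * 7^1 * 53^( - 1) = - 14/53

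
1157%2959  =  1157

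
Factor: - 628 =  - 2^2*157^1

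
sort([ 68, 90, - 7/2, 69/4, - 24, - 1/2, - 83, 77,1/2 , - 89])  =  [ - 89, - 83, - 24 , - 7/2 , - 1/2, 1/2, 69/4,  68,77 , 90]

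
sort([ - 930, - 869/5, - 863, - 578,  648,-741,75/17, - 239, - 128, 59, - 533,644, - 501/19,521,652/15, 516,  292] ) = [-930, - 863,  -  741, - 578, - 533  , - 239,-869/5, - 128, - 501/19,75/17, 652/15,59,292,516,521 , 644,648 ] 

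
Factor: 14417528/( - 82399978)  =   - 2^2*103^1*197^ ( - 1 )*283^ ( - 1)*739^( - 1)*17497^1 = - 7208764/41199989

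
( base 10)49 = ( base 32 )1H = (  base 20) 29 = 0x31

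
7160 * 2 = 14320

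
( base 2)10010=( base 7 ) 24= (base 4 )102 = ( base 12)16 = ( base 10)18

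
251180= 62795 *4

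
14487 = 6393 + 8094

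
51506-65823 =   -  14317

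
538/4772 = 269/2386 = 0.11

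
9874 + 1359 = 11233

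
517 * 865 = 447205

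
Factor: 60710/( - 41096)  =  -65/44 = -2^(-2 )*5^1 * 11^(-1 )*13^1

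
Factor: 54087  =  3^1*11^2*149^1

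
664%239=186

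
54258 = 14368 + 39890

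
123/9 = 41/3  =  13.67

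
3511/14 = 250+11/14   =  250.79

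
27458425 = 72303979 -44845554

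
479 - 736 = -257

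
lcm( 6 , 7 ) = 42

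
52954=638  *83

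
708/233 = 708/233 = 3.04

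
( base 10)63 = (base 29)25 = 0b111111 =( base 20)33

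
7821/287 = 7821/287 =27.25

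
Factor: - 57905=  - 5^1*37^1 * 313^1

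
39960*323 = 12907080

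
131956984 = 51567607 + 80389377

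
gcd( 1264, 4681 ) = 1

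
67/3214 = 67/3214= 0.02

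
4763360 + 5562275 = 10325635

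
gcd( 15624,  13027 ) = 7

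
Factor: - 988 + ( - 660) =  - 2^4*103^1 =- 1648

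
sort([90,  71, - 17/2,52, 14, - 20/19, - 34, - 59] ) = [ - 59,-34,-17/2, - 20/19,14 , 52,71,90 ] 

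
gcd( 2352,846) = 6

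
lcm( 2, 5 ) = 10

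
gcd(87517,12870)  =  1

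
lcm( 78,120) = 1560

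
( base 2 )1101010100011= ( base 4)1222203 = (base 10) 6819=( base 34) 5UJ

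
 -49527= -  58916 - - 9389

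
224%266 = 224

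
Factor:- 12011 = - 12011^1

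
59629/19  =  59629/19=3138.37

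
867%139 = 33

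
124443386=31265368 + 93178018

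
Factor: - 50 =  - 2^1*5^2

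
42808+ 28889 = 71697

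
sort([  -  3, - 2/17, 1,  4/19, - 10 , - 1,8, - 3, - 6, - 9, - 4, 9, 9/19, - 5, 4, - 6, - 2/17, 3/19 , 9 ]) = [ - 10 ,  -  9, - 6, - 6, - 5, - 4 , - 3, - 3,  -  1, - 2/17,-2/17, 3/19, 4/19, 9/19, 1,4, 8, 9, 9 ] 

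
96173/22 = 8743/2 = 4371.50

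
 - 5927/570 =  - 5927/570  =  -  10.40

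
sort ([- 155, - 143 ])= [ - 155,-143] 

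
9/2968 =9/2968= 0.00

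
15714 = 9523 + 6191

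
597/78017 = 597/78017 = 0.01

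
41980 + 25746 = 67726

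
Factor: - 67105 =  - 5^1  *13421^1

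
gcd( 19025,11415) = 3805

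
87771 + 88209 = 175980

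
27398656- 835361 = 26563295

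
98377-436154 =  - 337777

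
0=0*( - 957 )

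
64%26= 12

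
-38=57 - 95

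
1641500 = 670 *2450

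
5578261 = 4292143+1286118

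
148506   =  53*2802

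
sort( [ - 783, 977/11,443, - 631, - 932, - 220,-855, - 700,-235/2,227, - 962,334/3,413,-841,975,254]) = [ - 962, - 932, - 855,- 841, - 783, - 700, - 631, - 220, - 235/2,977/11, 334/3,227, 254,413,443, 975]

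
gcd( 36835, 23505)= 5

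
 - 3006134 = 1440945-4447079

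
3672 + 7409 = 11081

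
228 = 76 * 3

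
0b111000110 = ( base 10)454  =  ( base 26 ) hc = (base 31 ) EK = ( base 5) 3304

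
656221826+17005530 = 673227356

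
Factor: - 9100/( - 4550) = 2 = 2^1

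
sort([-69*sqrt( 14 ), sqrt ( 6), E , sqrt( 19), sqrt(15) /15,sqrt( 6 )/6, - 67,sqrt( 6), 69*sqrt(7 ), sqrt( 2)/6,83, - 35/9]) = [-69 * sqrt( 14), - 67, - 35/9 , sqrt( 2)/6,sqrt( 15 )/15, sqrt( 6)/6,sqrt( 6),sqrt( 6) , E,sqrt( 19 ),83,69*sqrt( 7) ]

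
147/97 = 147/97 = 1.52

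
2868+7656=10524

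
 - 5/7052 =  - 1  +  7047/7052 = - 0.00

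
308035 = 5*61607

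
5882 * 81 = 476442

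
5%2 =1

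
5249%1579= 512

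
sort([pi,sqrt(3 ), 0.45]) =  [ 0.45,sqrt(3 ), pi ] 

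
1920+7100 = 9020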